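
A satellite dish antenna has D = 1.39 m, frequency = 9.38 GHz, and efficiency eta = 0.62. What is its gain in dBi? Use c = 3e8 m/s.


lambda = c/f = 3e8 / 9.38e+09 = 0.03198294 m
G = eta*(pi*D/lambda)^2 = 0.62*(pi*1.39/0.03198294)^2
G = 11558.0403 (linear)
G = 10*log10(11558.0403) = 40.6288 dBi

40.6288 dBi


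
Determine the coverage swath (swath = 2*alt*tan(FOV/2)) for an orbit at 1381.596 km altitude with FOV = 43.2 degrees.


FOV = 43.2 deg = 0.7539822 rad
swath = 2 * alt * tan(FOV/2) = 2 * 1381.596 * tan(0.3769911)
swath = 2 * 1381.596 * 0.395928
swath = 1094.0251 km

1094.0251 km


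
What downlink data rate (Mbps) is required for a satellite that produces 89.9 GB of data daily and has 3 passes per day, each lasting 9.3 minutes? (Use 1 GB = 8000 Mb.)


total contact time = 3 * 9.3 * 60 = 1674.0000 s
data = 89.9 GB = 719200.0000 Mb
rate = 719200.0000 / 1674.0000 = 429.6296 Mbps

429.6296 Mbps


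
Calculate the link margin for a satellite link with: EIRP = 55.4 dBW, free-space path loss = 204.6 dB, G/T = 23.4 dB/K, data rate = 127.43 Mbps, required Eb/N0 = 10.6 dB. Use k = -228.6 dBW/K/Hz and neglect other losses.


C/N0 = EIRP - FSPL + G/T - k = 55.4 - 204.6 + 23.4 - (-228.6)
C/N0 = 102.8000 dB-Hz
R_b = 127.43 Mbps = 1.2743e+08 bps -> 10*log10(R_b) = 81.0527 dB-Hz
Eb/N0 = C/N0 - 10*log10(R_b) = 102.8000 - 81.0527 = 21.7473 dB
Margin = Eb/N0 - Eb/N0_req = 21.7473 - 10.6 = 11.1473 dB (link closes)

11.1473 dB


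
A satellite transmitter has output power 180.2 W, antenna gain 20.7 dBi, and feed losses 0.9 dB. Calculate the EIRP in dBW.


Pt = 180.2 W = 22.5575 dBW
EIRP = Pt_dBW + Gt - losses = 22.5575 + 20.7 - 0.9 = 42.3575 dBW

42.3575 dBW


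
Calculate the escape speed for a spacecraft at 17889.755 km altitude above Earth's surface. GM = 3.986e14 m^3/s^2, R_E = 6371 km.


r = 6371.0 + 17889.755 = 24260.7550 km = 2.4260755e+07 m
v_esc = sqrt(2*mu/r) = sqrt(2*3.986e14 / 2.4260755e+07)
v_esc = 5732.3340 m/s = 5.7323 km/s

5.7323 km/s


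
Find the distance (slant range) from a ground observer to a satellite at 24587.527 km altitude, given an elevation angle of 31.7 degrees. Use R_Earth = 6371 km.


h = 24587.527 km, el = 31.7 deg
d = -R_E*sin(el) + sqrt((R_E*sin(el))^2 + 2*R_E*h + h^2)
d = -6371.0000*sin(0.5532694) + sqrt((6371.0000*0.5254717)^2 + 2*6371.0000*24587.527 + 24587.527^2)
d = 27132.5151 km

27132.5151 km


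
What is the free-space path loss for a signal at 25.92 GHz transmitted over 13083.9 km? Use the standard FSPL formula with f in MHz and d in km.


f = 25.92 GHz = 25920.0000 MHz
d = 13083.9 km
FSPL = 32.44 + 20*log10(25920.0000) + 20*log10(13083.9)
FSPL = 32.44 + 88.2727 + 82.3347
FSPL = 203.0474 dB

203.0474 dB


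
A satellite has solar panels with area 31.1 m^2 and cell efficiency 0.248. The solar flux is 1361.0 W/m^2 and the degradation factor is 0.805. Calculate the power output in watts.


P = area * eta * S * degradation
P = 31.1 * 0.248 * 1361.0 * 0.805
P = 8450.1822 W

8450.1822 W


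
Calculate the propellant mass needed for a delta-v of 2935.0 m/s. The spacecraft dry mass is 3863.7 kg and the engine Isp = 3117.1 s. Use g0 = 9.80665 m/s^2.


ve = Isp * g0 = 3117.1 * 9.80665 = 30568.308715 m/s
mass ratio = exp(dv/ve) = exp(2935.0/30568.308715) = 1.10077499
m_prop = m_dry * (mr - 1) = 3863.7 * (1.10077499 - 1)
m_prop = 389.3643 kg

389.3643 kg


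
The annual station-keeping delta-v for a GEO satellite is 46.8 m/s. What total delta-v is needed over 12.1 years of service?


dV = rate * years = 46.8 * 12.1
dV = 566.2800 m/s

566.2800 m/s


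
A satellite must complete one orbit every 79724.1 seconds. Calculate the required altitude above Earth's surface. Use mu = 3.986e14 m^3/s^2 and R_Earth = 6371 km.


T = 79724.1 s
r = (mu*T^2/(4*pi^2))^(1/3) = (3.986e14 * 79724.1^2 / (4*pi^2))^(1/3)
r = 4.0036146e+07 m = 40036.1465 km
alt = r - R_E = 40036.1465 - 6371 = 33665.1465 km

33665.1465 km


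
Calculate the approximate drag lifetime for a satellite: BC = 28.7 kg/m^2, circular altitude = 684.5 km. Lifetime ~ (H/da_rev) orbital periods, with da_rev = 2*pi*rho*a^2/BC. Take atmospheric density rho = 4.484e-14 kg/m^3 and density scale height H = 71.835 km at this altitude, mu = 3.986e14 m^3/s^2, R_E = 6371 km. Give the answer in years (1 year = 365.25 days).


a = R_E + alt = 7055.5000 km = 7.0555e+06 m
da_rev = 2*pi*rho*a^2/BC = 2*pi*4.484e-14*(7.0555e+06)^2/28.7 = 0.488673927 m per revolution
N = H/da_rev = 71835.0000 m / 0.488673927 m = 146999.8624 revolutions
P = 2*pi*sqrt(a^3/mu) = 5897.9748 s
lifetime = N*P = 146999.8624 * 5897.9748 = 8.6700149e+08 s = 10034.7395 days
years = 10034.7395 / 365.25 = 27.4736 years

27.4736 years


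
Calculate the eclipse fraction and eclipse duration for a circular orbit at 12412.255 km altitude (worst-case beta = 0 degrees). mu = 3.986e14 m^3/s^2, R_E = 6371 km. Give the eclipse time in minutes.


r = 18783.2550 km
T = 426.9886 min
Eclipse fraction = arcsin(R_E/r)/pi = arcsin(6371.0000/18783.2550)/pi
= arcsin(0.3391851)/pi = 0.1101513
Eclipse duration = 0.1101513 * 426.9886 = 47.0333 min

47.0333 minutes


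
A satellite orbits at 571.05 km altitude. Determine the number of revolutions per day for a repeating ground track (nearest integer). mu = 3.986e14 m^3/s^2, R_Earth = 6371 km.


r = 6.94205e+06 m
T = 2*pi*sqrt(r^3/mu) = 5756.2921 s = 95.9382 min
revs/day = 1440 / 95.9382 = 15.0097
Rounded: 15 revolutions per day

15 revolutions per day


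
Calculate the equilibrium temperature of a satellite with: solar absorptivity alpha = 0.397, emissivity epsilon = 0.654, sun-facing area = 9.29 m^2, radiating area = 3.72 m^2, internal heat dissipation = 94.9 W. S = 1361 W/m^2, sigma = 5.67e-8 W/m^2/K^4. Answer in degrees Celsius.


Numerator = alpha*S*A_sun + Q_int = 0.397*1361*9.29 + 94.9 = 5114.4449 W
Denominator = eps*sigma*A_rad = 0.654*5.67e-8*3.72 = 1.379443e-07 W/K^4
T^4 = 3.7076161e+10 K^4
T = 438.8071 K = 165.6571 C

165.6571 degrees Celsius


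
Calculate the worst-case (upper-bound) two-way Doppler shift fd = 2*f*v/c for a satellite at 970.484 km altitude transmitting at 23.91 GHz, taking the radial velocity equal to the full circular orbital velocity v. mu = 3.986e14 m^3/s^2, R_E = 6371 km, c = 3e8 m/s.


r = 7.341484e+06 m
v = sqrt(mu/r) = 7368.4598 m/s (worst-case radial velocity)
f = 23.91 GHz = 2.391e+10 Hz
fd = 2*f*v/c = 2*2.391e+10*7368.4598/3.0e+08
fd = 1.1745325e+06 Hz

1.1745e+06 Hz


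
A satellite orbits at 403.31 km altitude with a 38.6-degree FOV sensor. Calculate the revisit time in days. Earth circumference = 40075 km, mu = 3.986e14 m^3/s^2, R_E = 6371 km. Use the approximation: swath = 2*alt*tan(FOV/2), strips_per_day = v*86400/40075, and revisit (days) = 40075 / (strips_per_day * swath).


swath = 2*403.31*tan(0.3368485) = 282.4743 km
v = sqrt(mu/r) = 7670.7197 m/s = 7.6707 km/s
strips/day = v*86400/40075 = 7.6707*86400/40075 = 16.5377
coverage/day = strips * swath = 16.5377 * 282.4743 = 4671.4884 km
revisit = 40075 / 4671.4884 = 8.5786 days

8.5786 days


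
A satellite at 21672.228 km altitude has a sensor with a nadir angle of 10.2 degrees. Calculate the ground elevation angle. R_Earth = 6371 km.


r = R_E + alt = 28043.2280 km
Law of sines in the satellite / Earth-center / ground-point triangle:
  sin(nadir)/R_E = sin(90 + el)/r  =>  cos(el) = (r/R_E)*sin(nadir)
cos(el) = (28043.2280 / 6371.0000) * sin(10.2 deg) = 0.7794738
el = arccos(0.7794738) = 38.7876 deg
(Earth-central angle = 90 - nadir - el = 41.0124 deg)

38.7876 degrees


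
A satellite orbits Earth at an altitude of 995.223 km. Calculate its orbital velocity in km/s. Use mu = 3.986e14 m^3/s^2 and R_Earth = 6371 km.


r = R_E + alt = 6371.0 + 995.223 = 7366.2230 km = 7.366223e+06 m
v = sqrt(mu/r) = sqrt(3.986e14 / 7.366223e+06) = 7356.0761 m/s = 7.3561 km/s

7.3561 km/s


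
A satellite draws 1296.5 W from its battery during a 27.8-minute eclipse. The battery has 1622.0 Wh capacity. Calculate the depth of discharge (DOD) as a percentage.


E_used = P * t / 60 = 1296.5 * 27.8 / 60 = 600.7117 Wh
DOD = E_used / E_total * 100 = 600.7117 / 1622.0 * 100
DOD = 37.0352 %

37.0352 %


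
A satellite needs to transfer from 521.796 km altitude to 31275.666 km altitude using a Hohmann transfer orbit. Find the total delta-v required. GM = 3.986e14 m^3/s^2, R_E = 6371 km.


r1 = 6892.7960 km = 6.892796e+06 m
r2 = 37646.6660 km = 3.7646666e+07 m
dv1 = sqrt(mu/r1)*(sqrt(2*r2/(r1+r2)) - 1) = 2282.7724 m/s
dv2 = sqrt(mu/r2)*(1 - sqrt(2*r1/(r1+r2))) = 1443.6295 m/s
total dv = |dv1| + |dv2| = 2282.7724 + 1443.6295 = 3726.4019 m/s = 3.7264 km/s

3.7264 km/s


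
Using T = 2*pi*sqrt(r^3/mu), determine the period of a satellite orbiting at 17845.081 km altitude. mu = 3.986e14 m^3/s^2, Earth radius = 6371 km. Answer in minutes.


r = 24216.0810 km = 2.4216081e+07 m
T = 2*pi*sqrt(r^3/mu) = 2*pi*sqrt(1.420076e+22 / 3.986e14)
T = 37503.0865 s = 625.0514 min

625.0514 minutes


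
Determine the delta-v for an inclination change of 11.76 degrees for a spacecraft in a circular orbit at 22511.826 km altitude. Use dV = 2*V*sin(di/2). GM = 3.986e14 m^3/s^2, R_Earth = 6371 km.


r = 28882.8260 km = 2.8882826e+07 m
V = sqrt(mu/r) = 3714.9143 m/s
di = 11.76 deg = 0.2052507 rad
dV = 2*V*sin(di/2) = 2*3714.9143*sin(0.1026254)
dV = 761.1511 m/s = 0.7611511 km/s

0.7612 km/s


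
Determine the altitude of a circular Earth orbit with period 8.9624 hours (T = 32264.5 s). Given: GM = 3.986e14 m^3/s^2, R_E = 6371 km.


T = 32264.5 s
r = (mu*T^2/(4*pi^2))^(1/3) = (3.986e14 * 32264.5^2 / (4*pi^2))^(1/3)
r = 2.1904961e+07 m = 21904.9607 km
alt = r - R_E = 21904.9607 - 6371 = 15533.9607 km

15533.9607 km


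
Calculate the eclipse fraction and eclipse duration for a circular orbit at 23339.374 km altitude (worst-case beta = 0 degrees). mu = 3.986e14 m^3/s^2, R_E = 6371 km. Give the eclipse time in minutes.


r = 29710.3740 km
T = 849.4193 min
Eclipse fraction = arcsin(R_E/r)/pi = arcsin(6371.0000/29710.3740)/pi
= arcsin(0.2144369)/pi = 0.06879163
Eclipse duration = 0.06879163 * 849.4193 = 58.4329 min

58.4329 minutes


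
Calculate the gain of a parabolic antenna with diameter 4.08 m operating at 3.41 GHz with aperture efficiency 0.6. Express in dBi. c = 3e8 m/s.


lambda = c/f = 3e8 / 3.41e+09 = 0.08797654 m
G = eta*(pi*D/lambda)^2 = 0.6*(pi*4.08/0.08797654)^2
G = 12736.1326 (linear)
G = 10*log10(12736.1326) = 41.0504 dBi

41.0504 dBi


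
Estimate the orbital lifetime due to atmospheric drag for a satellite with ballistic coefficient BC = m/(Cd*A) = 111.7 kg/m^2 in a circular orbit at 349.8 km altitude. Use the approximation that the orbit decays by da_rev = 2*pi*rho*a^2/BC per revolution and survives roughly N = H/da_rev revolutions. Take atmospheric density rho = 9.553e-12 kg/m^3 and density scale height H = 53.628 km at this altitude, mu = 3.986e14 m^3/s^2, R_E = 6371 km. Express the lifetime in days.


a = R_E + alt = 6720.8000 km = 6.7208e+06 m
da_rev = 2*pi*rho*a^2/BC = 2*pi*9.553e-12*(6.7208e+06)^2/111.7 = 24.272159 m per revolution
N = H/da_rev = 53628.0000 m / 24.272159 m = 2209.4449 revolutions
P = 2*pi*sqrt(a^3/mu) = 5483.3085 s
lifetime = N*P = 2209.4449 * 5483.3085 = 1.2115068e+07 s = 140.2207 days

140.2207 days


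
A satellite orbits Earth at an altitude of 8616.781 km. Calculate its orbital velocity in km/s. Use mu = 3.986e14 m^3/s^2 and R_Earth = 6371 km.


r = R_E + alt = 6371.0 + 8616.781 = 14987.7810 km = 1.4987781e+07 m
v = sqrt(mu/r) = sqrt(3.986e14 / 1.4987781e+07) = 5157.0338 m/s = 5.1570 km/s

5.1570 km/s


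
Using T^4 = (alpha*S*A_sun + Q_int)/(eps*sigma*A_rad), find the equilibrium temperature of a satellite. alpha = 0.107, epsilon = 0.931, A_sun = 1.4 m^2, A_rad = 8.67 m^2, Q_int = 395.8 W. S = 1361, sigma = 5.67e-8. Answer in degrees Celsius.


Numerator = alpha*S*A_sun + Q_int = 0.107*1361*1.4 + 395.8 = 599.6778 W
Denominator = eps*sigma*A_rad = 0.931*5.67e-8*8.67 = 4.5766936e-07 W/K^4
T^4 = 1.3102861e+09 K^4
T = 190.2574 K = -82.8926 C

-82.8926 degrees Celsius


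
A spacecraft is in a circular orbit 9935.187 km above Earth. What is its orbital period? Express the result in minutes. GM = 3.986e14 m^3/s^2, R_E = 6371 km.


r = 16306.1870 km = 1.6306187e+07 m
T = 2*pi*sqrt(r^3/mu) = 2*pi*sqrt(4.3356803e+21 / 3.986e14)
T = 20722.3903 s = 345.3732 min

345.3732 minutes


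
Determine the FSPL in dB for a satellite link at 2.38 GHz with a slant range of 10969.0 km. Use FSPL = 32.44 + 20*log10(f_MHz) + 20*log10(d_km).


f = 2.38 GHz = 2380.0000 MHz
d = 10969.0 km
FSPL = 32.44 + 20*log10(2380.0000) + 20*log10(10969.0)
FSPL = 32.44 + 67.5315 + 80.8033
FSPL = 180.7749 dB

180.7749 dB


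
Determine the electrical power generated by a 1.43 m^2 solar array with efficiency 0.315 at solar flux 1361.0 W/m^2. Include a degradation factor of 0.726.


P = area * eta * S * degradation
P = 1.43 * 0.315 * 1361.0 * 0.726
P = 445.0833 W

445.0833 W


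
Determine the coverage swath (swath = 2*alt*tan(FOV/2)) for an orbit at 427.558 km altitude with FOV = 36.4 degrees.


FOV = 36.4 deg = 0.6352998 rad
swath = 2 * alt * tan(FOV/2) = 2 * 427.558 * tan(0.3176499)
swath = 2 * 427.558 * 0.3287833
swath = 281.1478 km

281.1478 km


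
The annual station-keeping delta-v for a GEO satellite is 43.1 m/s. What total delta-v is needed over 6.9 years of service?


dV = rate * years = 43.1 * 6.9
dV = 297.3900 m/s

297.3900 m/s


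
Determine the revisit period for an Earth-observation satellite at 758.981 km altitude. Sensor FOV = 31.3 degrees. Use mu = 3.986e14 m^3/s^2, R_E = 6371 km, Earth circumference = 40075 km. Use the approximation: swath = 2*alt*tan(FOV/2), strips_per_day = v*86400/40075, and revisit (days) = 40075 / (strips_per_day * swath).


swath = 2*758.981*tan(0.273144) = 425.2509 km
v = sqrt(mu/r) = 7476.9497 m/s = 7.4769 km/s
strips/day = v*86400/40075 = 7.4769*86400/40075 = 16.1200
coverage/day = strips * swath = 16.1200 * 425.2509 = 6855.0386 km
revisit = 40075 / 6855.0386 = 5.8461 days

5.8461 days


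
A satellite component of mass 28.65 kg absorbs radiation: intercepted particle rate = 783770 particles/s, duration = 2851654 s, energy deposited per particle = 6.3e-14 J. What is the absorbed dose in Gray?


Total energy deposited = rate * time * E_per
  = 783770 * 2851654 * 6.3e-14 = 0.1408076 J
Dose = E_total / mass = 0.1408076 / 28.65
Dose = 0.00491475 Gy

0.0049 Gy


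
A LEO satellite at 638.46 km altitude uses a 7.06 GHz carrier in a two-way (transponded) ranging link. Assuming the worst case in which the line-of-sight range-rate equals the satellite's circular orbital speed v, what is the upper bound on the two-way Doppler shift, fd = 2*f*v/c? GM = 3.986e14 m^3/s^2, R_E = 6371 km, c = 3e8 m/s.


r = 7.00946e+06 m
v = sqrt(mu/r) = 7540.9553 m/s (worst-case radial velocity)
f = 7.06 GHz = 7.06e+09 Hz
fd = 2*f*v/c = 2*7.06e+09*7540.9553/3.0e+08
fd = 354927.6293 Hz

354927.6293 Hz


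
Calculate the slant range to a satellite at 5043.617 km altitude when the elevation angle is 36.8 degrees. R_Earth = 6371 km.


h = 5043.617 km, el = 36.8 deg
d = -R_E*sin(el) + sqrt((R_E*sin(el))^2 + 2*R_E*h + h^2)
d = -6371.0000*sin(0.6422812) + sqrt((6371.0000*0.5990236)^2 + 2*6371.0000*5043.617 + 5043.617^2)
d = 6394.8200 km

6394.8200 km


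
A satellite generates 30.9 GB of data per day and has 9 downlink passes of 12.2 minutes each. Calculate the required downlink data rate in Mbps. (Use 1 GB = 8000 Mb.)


total contact time = 9 * 12.2 * 60 = 6588.0000 s
data = 30.9 GB = 247200.0000 Mb
rate = 247200.0000 / 6588.0000 = 37.5228 Mbps

37.5228 Mbps


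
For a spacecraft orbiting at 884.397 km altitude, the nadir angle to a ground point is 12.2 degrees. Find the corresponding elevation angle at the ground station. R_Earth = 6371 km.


r = R_E + alt = 7255.3970 km
Law of sines in the satellite / Earth-center / ground-point triangle:
  sin(nadir)/R_E = sin(90 + el)/r  =>  cos(el) = (r/R_E)*sin(nadir)
cos(el) = (7255.3970 / 6371.0000) * sin(12.2 deg) = 0.2406601
el = arccos(0.2406601) = 76.0745 deg
(Earth-central angle = 90 - nadir - el = 1.7255 deg)

76.0745 degrees


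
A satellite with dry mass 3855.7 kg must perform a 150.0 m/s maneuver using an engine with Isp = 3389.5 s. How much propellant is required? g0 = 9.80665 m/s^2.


ve = Isp * g0 = 3389.5 * 9.80665 = 33239.640175 m/s
mass ratio = exp(dv/ve) = exp(150.0/33239.640175) = 1.00452288
m_prop = m_dry * (mr - 1) = 3855.7 * (1.00452288 - 1)
m_prop = 17.4389 kg

17.4389 kg


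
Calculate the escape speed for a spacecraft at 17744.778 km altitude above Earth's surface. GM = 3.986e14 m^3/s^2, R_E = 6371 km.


r = 6371.0 + 17744.778 = 24115.7780 km = 2.4115778e+07 m
v_esc = sqrt(2*mu/r) = sqrt(2*3.986e14 / 2.4115778e+07)
v_esc = 5749.5388 m/s = 5.7495 km/s

5.7495 km/s


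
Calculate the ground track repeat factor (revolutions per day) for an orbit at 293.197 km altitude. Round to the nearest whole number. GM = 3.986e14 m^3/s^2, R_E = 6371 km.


r = 6.664197e+06 m
T = 2*pi*sqrt(r^3/mu) = 5414.1834 s = 90.2364 min
revs/day = 1440 / 90.2364 = 15.9581
Rounded: 16 revolutions per day

16 revolutions per day


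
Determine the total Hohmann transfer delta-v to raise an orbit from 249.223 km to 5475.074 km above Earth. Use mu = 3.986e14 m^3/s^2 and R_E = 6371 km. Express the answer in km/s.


r1 = 6620.2230 km = 6.620223e+06 m
r2 = 11846.0740 km = 1.1846074e+07 m
dv1 = sqrt(mu/r1)*(sqrt(2*r2/(r1+r2)) - 1) = 1029.6299 m/s
dv2 = sqrt(mu/r2)*(1 - sqrt(2*r1/(r1+r2))) = 888.8893 m/s
total dv = |dv1| + |dv2| = 1029.6299 + 888.8893 = 1918.5192 m/s = 1.9185 km/s

1.9185 km/s


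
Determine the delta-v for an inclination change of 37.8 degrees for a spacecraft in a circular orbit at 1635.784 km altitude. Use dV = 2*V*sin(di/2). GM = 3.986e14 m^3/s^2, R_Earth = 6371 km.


r = 8006.7840 km = 8.006784e+06 m
V = sqrt(mu/r) = 7055.6916 m/s
di = 37.8 deg = 0.6597345 rad
dV = 2*V*sin(di/2) = 2*7055.6916*sin(0.3298672)
dV = 4570.9228 m/s = 4.5709 km/s

4.5709 km/s


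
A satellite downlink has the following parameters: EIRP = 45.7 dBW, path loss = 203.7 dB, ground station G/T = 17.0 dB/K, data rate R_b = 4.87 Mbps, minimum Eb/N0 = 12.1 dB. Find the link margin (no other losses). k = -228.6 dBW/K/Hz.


C/N0 = EIRP - FSPL + G/T - k = 45.7 - 203.7 + 17.0 - (-228.6)
C/N0 = 87.6000 dB-Hz
R_b = 4.87 Mbps = 4.87e+06 bps -> 10*log10(R_b) = 66.8753 dB-Hz
Eb/N0 = C/N0 - 10*log10(R_b) = 87.6000 - 66.8753 = 20.7247 dB
Margin = Eb/N0 - Eb/N0_req = 20.7247 - 12.1 = 8.6247 dB (link closes)

8.6247 dB


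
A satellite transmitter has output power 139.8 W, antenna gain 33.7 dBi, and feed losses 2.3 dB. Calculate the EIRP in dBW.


Pt = 139.8 W = 21.4551 dBW
EIRP = Pt_dBW + Gt - losses = 21.4551 + 33.7 - 2.3 = 52.8551 dBW

52.8551 dBW


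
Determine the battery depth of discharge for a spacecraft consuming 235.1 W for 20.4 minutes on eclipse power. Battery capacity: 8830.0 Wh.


E_used = P * t / 60 = 235.1 * 20.4 / 60 = 79.9340 Wh
DOD = E_used / E_total * 100 = 79.9340 / 8830.0 * 100
DOD = 0.9052548 %

0.9053 %


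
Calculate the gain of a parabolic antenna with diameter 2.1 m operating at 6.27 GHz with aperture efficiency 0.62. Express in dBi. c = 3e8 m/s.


lambda = c/f = 3e8 / 6.27e+09 = 0.04784689 m
G = eta*(pi*D/lambda)^2 = 0.62*(pi*2.1/0.04784689)^2
G = 11787.5242 (linear)
G = 10*log10(11787.5242) = 40.7142 dBi

40.7142 dBi


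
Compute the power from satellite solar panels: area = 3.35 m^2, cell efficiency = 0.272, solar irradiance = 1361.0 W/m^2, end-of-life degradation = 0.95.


P = area * eta * S * degradation
P = 3.35 * 0.272 * 1361.0 * 0.95
P = 1178.1360 W

1178.1360 W


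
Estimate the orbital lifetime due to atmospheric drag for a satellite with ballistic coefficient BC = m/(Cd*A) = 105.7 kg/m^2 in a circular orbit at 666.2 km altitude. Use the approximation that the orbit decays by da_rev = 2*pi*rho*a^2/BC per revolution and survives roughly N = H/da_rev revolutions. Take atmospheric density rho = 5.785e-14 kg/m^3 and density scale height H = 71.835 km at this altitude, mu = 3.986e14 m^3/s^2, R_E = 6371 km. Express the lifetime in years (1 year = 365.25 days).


a = R_E + alt = 7037.2000 km = 7.0372e+06 m
da_rev = 2*pi*rho*a^2/BC = 2*pi*5.785e-14*(7.0372e+06)^2/105.7 = 0.170297406 m per revolution
N = H/da_rev = 71835.0000 m / 0.170297406 m = 421820.8706 revolutions
P = 2*pi*sqrt(a^3/mu) = 5875.0432 s
lifetime = N*P = 421820.8706 * 5875.0432 = 2.4782158e+09 s = 28683.0535 days
years = 28683.0535 / 365.25 = 78.5299 years

78.5299 years


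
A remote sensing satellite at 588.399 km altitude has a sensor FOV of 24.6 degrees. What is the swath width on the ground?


FOV = 24.6 deg = 0.429351 rad
swath = 2 * alt * tan(FOV/2) = 2 * 588.399 * tan(0.2146755)
swath = 2 * 588.399 * 0.2180353
swath = 256.5835 km

256.5835 km


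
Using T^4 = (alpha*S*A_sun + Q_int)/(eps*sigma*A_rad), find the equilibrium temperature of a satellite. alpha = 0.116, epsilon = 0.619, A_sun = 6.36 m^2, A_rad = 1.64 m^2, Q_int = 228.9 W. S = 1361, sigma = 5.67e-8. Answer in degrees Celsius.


Numerator = alpha*S*A_sun + Q_int = 0.116*1361*6.36 + 228.9 = 1232.9914 W
Denominator = eps*sigma*A_rad = 0.619*5.67e-8*1.64 = 5.7559572e-08 W/K^4
T^4 = 2.1421135e+10 K^4
T = 382.5697 K = 109.4197 C

109.4197 degrees Celsius


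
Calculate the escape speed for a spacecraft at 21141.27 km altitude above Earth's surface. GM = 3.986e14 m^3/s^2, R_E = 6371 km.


r = 6371.0 + 21141.27 = 27512.2700 km = 2.751227e+07 m
v_esc = sqrt(2*mu/r) = sqrt(2*3.986e14 / 2.751227e+07)
v_esc = 5382.9511 m/s = 5.3830 km/s

5.3830 km/s


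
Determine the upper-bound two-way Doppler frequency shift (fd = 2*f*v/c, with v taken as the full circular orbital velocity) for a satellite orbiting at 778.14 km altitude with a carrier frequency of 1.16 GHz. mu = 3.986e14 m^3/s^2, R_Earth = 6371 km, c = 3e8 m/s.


r = 7.14914e+06 m
v = sqrt(mu/r) = 7466.9243 m/s (worst-case radial velocity)
f = 1.16 GHz = 1.16e+09 Hz
fd = 2*f*v/c = 2*1.16e+09*7466.9243/3.0e+08
fd = 57744.2143 Hz

57744.2143 Hz


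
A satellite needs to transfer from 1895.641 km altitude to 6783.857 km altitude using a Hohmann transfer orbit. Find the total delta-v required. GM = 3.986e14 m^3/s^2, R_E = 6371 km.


r1 = 8266.6410 km = 8.266641e+06 m
r2 = 13154.8570 km = 1.3154857e+07 m
dv1 = sqrt(mu/r1)*(sqrt(2*r2/(r1+r2)) - 1) = 751.5969 m/s
dv2 = sqrt(mu/r2)*(1 - sqrt(2*r1/(r1+r2))) = 668.6655 m/s
total dv = |dv1| + |dv2| = 751.5969 + 668.6655 = 1420.2624 m/s = 1.4203 km/s

1.4203 km/s


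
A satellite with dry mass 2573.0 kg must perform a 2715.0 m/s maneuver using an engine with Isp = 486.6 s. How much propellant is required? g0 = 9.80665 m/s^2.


ve = Isp * g0 = 486.6 * 9.80665 = 4771.915890 m/s
mass ratio = exp(dv/ve) = exp(2715.0/4771.915890) = 1.76641818
m_prop = m_dry * (mr - 1) = 2573.0 * (1.76641818 - 1)
m_prop = 1971.9940 kg

1971.9940 kg


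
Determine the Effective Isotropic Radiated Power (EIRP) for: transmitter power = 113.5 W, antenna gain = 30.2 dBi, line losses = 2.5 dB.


Pt = 113.5 W = 20.5500 dBW
EIRP = Pt_dBW + Gt - losses = 20.5500 + 30.2 - 2.5 = 48.2500 dBW

48.2500 dBW


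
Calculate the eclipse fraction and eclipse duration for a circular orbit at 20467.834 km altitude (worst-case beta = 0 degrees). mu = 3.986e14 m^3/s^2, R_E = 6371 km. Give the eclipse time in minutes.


r = 26838.8340 km
T = 729.2987 min
Eclipse fraction = arcsin(R_E/r)/pi = arcsin(6371.0000/26838.8340)/pi
= arcsin(0.2373799)/pi = 0.07628862
Eclipse duration = 0.07628862 * 729.2987 = 55.6372 min

55.6372 minutes


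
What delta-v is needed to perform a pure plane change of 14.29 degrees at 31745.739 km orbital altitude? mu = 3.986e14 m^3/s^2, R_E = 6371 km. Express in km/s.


r = 38116.7390 km = 3.8116739e+07 m
V = sqrt(mu/r) = 3233.7823 m/s
di = 14.29 deg = 0.2494076 rad
dV = 2*V*sin(di/2) = 2*3233.7823*sin(0.1247038)
dV = 804.4409 m/s = 0.8044409 km/s

0.8044 km/s


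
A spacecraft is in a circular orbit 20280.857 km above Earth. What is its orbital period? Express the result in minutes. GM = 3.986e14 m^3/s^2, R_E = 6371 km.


r = 26651.8570 km = 2.6651857e+07 m
T = 2*pi*sqrt(r^3/mu) = 2*pi*sqrt(1.8931387e+22 / 3.986e14)
T = 43301.4493 s = 721.6908 min

721.6908 minutes


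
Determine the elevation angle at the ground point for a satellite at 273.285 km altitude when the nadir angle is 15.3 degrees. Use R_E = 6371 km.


r = R_E + alt = 6644.2850 km
Law of sines in the satellite / Earth-center / ground-point triangle:
  sin(nadir)/R_E = sin(90 + el)/r  =>  cos(el) = (r/R_E)*sin(nadir)
cos(el) = (6644.2850 / 6371.0000) * sin(15.3 deg) = 0.2751919
el = arccos(0.2751919) = 74.0265 deg
(Earth-central angle = 90 - nadir - el = 0.6734519 deg)

74.0265 degrees


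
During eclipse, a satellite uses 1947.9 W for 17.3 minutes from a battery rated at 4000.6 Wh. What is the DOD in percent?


E_used = P * t / 60 = 1947.9 * 17.3 / 60 = 561.6445 Wh
DOD = E_used / E_total * 100 = 561.6445 / 4000.6 * 100
DOD = 14.0390 %

14.0390 %


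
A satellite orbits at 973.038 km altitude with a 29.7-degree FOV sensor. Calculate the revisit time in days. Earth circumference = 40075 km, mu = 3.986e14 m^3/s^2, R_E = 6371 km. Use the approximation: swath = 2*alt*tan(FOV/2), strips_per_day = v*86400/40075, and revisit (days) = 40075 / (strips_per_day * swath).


swath = 2*973.038*tan(0.2591814) = 515.9927 km
v = sqrt(mu/r) = 7367.1784 m/s = 7.3672 km/s
strips/day = v*86400/40075 = 7.3672*86400/40075 = 15.8833
coverage/day = strips * swath = 15.8833 * 515.9927 = 8195.6794 km
revisit = 40075 / 8195.6794 = 4.8898 days

4.8898 days


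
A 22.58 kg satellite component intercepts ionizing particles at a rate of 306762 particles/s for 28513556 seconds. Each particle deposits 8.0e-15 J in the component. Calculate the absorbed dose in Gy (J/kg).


Total energy deposited = rate * time * E_per
  = 306762 * 28513556 * 8.0e-15 = 0.069975 J
Dose = E_total / mass = 0.069975 / 22.58
Dose = 0.003098982 Gy

0.0031 Gy


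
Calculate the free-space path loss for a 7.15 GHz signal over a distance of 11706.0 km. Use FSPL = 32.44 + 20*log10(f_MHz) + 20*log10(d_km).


f = 7.15 GHz = 7150.0000 MHz
d = 11706.0 km
FSPL = 32.44 + 20*log10(7150.0000) + 20*log10(11706.0)
FSPL = 32.44 + 77.0861 + 81.3682
FSPL = 190.8943 dB

190.8943 dB


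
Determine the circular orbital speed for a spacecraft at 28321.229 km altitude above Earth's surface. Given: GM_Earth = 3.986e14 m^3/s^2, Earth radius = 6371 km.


r = R_E + alt = 6371.0 + 28321.229 = 34692.2290 km = 3.4692229e+07 m
v = sqrt(mu/r) = sqrt(3.986e14 / 3.4692229e+07) = 3389.6320 m/s = 3.3896 km/s

3.3896 km/s


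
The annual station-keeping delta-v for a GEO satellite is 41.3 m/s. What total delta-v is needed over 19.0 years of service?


dV = rate * years = 41.3 * 19.0
dV = 784.7000 m/s

784.7000 m/s


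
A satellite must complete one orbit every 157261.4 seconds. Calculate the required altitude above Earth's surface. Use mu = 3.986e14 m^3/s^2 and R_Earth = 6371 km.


T = 157261.4 s
r = (mu*T^2/(4*pi^2))^(1/3) = (3.986e14 * 157261.4^2 / (4*pi^2))^(1/3)
r = 6.2971003e+07 m = 62971.0030 km
alt = r - R_E = 62971.0030 - 6371 = 56600.0030 km

56600.0030 km


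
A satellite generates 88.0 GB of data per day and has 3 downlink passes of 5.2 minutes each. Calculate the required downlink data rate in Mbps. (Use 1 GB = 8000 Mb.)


total contact time = 3 * 5.2 * 60 = 936.0000 s
data = 88.0 GB = 704000.0000 Mb
rate = 704000.0000 / 936.0000 = 752.1368 Mbps

752.1368 Mbps


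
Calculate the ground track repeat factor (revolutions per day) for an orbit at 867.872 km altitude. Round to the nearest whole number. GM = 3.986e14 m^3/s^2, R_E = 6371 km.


r = 7.238872e+06 m
T = 2*pi*sqrt(r^3/mu) = 6129.3944 s = 102.1566 min
revs/day = 1440 / 102.1566 = 14.0960
Rounded: 14 revolutions per day

14 revolutions per day


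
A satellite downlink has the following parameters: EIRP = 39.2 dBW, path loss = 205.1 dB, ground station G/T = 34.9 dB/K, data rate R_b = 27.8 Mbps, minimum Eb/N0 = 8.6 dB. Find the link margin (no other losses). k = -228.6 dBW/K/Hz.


C/N0 = EIRP - FSPL + G/T - k = 39.2 - 205.1 + 34.9 - (-228.6)
C/N0 = 97.6000 dB-Hz
R_b = 27.8 Mbps = 2.78e+07 bps -> 10*log10(R_b) = 74.4404 dB-Hz
Eb/N0 = C/N0 - 10*log10(R_b) = 97.6000 - 74.4404 = 23.1596 dB
Margin = Eb/N0 - Eb/N0_req = 23.1596 - 8.6 = 14.5596 dB (link closes)

14.5596 dB


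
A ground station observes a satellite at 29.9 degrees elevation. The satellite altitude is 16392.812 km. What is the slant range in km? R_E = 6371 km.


h = 16392.812 km, el = 29.9 deg
d = -R_E*sin(el) + sqrt((R_E*sin(el))^2 + 2*R_E*h + h^2)
d = -6371.0000*sin(0.5218534) + sqrt((6371.0000*0.4984877)^2 + 2*6371.0000*16392.812 + 16392.812^2)
d = 18907.7850 km

18907.7850 km


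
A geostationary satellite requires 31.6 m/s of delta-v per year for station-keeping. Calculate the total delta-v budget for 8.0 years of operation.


dV = rate * years = 31.6 * 8.0
dV = 252.8000 m/s

252.8000 m/s


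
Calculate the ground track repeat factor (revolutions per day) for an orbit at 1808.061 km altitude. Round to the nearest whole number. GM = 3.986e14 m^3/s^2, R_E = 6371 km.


r = 8.179061e+06 m
T = 2*pi*sqrt(r^3/mu) = 7361.5013 s = 122.6917 min
revs/day = 1440 / 122.6917 = 11.7367
Rounded: 12 revolutions per day

12 revolutions per day


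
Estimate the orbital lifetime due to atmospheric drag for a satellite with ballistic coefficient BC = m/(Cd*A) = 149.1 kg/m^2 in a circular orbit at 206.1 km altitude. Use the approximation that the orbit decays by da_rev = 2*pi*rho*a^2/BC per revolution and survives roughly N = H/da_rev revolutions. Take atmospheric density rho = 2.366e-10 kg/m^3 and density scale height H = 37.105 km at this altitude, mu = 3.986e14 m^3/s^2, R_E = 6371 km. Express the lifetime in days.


a = R_E + alt = 6577.1000 km = 6.5771e+06 m
da_rev = 2*pi*rho*a^2/BC = 2*pi*2.366e-10*(6.5771e+06)^2/149.1 = 431.306353 m per revolution
N = H/da_rev = 37105.0000 m / 431.306353 m = 86.0293 revolutions
P = 2*pi*sqrt(a^3/mu) = 5308.3908 s
lifetime = N*P = 86.0293 * 5308.3908 = 456677.3470 s = 5.2856 days

5.2856 days


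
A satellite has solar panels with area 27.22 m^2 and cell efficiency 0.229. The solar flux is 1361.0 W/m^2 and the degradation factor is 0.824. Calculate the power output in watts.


P = area * eta * S * degradation
P = 27.22 * 0.229 * 1361.0 * 0.824
P = 6990.5113 W

6990.5113 W


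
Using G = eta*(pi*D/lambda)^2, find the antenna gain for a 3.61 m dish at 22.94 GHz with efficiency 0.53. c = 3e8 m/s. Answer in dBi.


lambda = c/f = 3e8 / 2.294e+10 = 0.01307759 m
G = eta*(pi*D/lambda)^2 = 0.53*(pi*3.61/0.01307759)^2
G = 398597.2852 (linear)
G = 10*log10(398597.2852) = 56.0053 dBi

56.0053 dBi


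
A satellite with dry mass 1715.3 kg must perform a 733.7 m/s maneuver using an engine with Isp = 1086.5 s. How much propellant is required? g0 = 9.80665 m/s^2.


ve = Isp * g0 = 1086.5 * 9.80665 = 10654.925225 m/s
mass ratio = exp(dv/ve) = exp(733.7/10654.925225) = 1.07128640
m_prop = m_dry * (mr - 1) = 1715.3 * (1.07128640 - 1)
m_prop = 122.2776 kg

122.2776 kg


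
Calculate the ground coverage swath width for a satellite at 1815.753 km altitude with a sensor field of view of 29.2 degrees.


FOV = 29.2 deg = 0.5096361 rad
swath = 2 * alt * tan(FOV/2) = 2 * 1815.753 * tan(0.2548181)
swath = 2 * 1815.753 * 0.2604805
swath = 945.9365 km

945.9365 km


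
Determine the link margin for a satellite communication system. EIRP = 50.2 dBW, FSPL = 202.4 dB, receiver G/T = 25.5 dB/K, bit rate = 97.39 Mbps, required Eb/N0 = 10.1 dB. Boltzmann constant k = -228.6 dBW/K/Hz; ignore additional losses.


C/N0 = EIRP - FSPL + G/T - k = 50.2 - 202.4 + 25.5 - (-228.6)
C/N0 = 101.9000 dB-Hz
R_b = 97.39 Mbps = 9.739e+07 bps -> 10*log10(R_b) = 79.8851 dB-Hz
Eb/N0 = C/N0 - 10*log10(R_b) = 101.9000 - 79.8851 = 22.0149 dB
Margin = Eb/N0 - Eb/N0_req = 22.0149 - 10.1 = 11.9149 dB (link closes)

11.9149 dB


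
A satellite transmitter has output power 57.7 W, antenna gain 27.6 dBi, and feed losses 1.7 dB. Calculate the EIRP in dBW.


Pt = 57.7 W = 17.6118 dBW
EIRP = Pt_dBW + Gt - losses = 17.6118 + 27.6 - 1.7 = 43.5118 dBW

43.5118 dBW


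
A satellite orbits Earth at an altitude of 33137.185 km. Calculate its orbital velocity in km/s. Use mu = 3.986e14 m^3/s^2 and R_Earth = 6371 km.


r = R_E + alt = 6371.0 + 33137.185 = 39508.1850 km = 3.9508185e+07 m
v = sqrt(mu/r) = sqrt(3.986e14 / 3.9508185e+07) = 3176.3263 m/s = 3.1763 km/s

3.1763 km/s


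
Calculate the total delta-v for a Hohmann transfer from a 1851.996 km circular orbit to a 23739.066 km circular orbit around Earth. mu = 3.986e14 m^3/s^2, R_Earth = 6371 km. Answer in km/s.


r1 = 8222.9960 km = 8.222996e+06 m
r2 = 30110.0660 km = 3.0110066e+07 m
dv1 = sqrt(mu/r1)*(sqrt(2*r2/(r1+r2)) - 1) = 1764.1380 m/s
dv2 = sqrt(mu/r2)*(1 - sqrt(2*r1/(r1+r2))) = 1255.2439 m/s
total dv = |dv1| + |dv2| = 1764.1380 + 1255.2439 = 3019.3819 m/s = 3.0194 km/s

3.0194 km/s


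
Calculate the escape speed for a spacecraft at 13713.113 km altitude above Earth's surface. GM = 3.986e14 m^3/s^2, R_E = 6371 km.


r = 6371.0 + 13713.113 = 20084.1130 km = 2.0084113e+07 m
v_esc = sqrt(2*mu/r) = sqrt(2*3.986e14 / 2.0084113e+07)
v_esc = 6300.2432 m/s = 6.3002 km/s

6.3002 km/s


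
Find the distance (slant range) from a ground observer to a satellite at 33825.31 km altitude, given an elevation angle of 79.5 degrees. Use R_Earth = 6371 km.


h = 33825.31 km, el = 79.5 deg
d = -R_E*sin(el) + sqrt((R_E*sin(el))^2 + 2*R_E*h + h^2)
d = -6371.0000*sin(1.3875) + sqrt((6371.0000*0.9832549)^2 + 2*6371.0000*33825.31 + 33825.31^2)
d = 33915.2221 km

33915.2221 km


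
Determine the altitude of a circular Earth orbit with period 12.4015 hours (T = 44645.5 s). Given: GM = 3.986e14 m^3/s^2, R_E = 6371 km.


T = 44645.5 s
r = (mu*T^2/(4*pi^2))^(1/3) = (3.986e14 * 44645.5^2 / (4*pi^2))^(1/3)
r = 2.7200548e+07 m = 27200.5476 km
alt = r - R_E = 27200.5476 - 6371 = 20829.5476 km

20829.5476 km


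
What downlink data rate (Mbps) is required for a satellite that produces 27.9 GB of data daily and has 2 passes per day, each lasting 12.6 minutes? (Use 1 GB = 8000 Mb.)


total contact time = 2 * 12.6 * 60 = 1512.0000 s
data = 27.9 GB = 223200.0000 Mb
rate = 223200.0000 / 1512.0000 = 147.6190 Mbps

147.6190 Mbps


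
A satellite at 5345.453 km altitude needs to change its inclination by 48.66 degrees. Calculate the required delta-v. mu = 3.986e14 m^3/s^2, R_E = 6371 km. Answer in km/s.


r = 11716.4530 km = 1.1716453e+07 m
V = sqrt(mu/r) = 5832.7125 m/s
di = 48.66 deg = 0.8492772 rad
dV = 2*V*sin(di/2) = 2*5832.7125*sin(0.4246386)
dV = 4806.0561 m/s = 4.8061 km/s

4.8061 km/s


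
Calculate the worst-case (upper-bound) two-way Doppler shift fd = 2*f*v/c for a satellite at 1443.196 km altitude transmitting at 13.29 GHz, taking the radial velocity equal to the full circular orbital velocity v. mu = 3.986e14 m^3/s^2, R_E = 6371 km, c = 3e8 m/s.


r = 7.814196e+06 m
v = sqrt(mu/r) = 7142.1094 m/s (worst-case radial velocity)
f = 13.29 GHz = 1.329e+10 Hz
fd = 2*f*v/c = 2*1.329e+10*7142.1094/3.0e+08
fd = 632790.8911 Hz

632790.8911 Hz


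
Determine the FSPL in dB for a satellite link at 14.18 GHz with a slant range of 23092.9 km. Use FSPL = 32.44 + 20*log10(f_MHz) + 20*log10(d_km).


f = 14.18 GHz = 14180.0000 MHz
d = 23092.9 km
FSPL = 32.44 + 20*log10(14180.0000) + 20*log10(23092.9)
FSPL = 32.44 + 83.0335 + 87.2696
FSPL = 202.7431 dB

202.7431 dB


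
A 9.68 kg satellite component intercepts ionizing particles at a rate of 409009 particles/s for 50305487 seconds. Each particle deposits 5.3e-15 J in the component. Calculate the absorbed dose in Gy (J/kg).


Total energy deposited = rate * time * E_per
  = 409009 * 50305487 * 5.3e-15 = 0.1090496 J
Dose = E_total / mass = 0.1090496 / 9.68
Dose = 0.01126545 Gy

0.0113 Gy


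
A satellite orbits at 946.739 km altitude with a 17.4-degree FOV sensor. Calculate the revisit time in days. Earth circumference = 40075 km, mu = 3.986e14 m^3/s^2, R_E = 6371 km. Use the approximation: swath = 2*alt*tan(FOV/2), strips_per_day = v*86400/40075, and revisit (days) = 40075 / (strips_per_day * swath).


swath = 2*946.739*tan(0.1518436) = 289.7428 km
v = sqrt(mu/r) = 7380.4049 m/s = 7.3804 km/s
strips/day = v*86400/40075 = 7.3804*86400/40075 = 15.9118
coverage/day = strips * swath = 15.9118 * 289.7428 = 4610.3418 km
revisit = 40075 / 4610.3418 = 8.6924 days

8.6924 days


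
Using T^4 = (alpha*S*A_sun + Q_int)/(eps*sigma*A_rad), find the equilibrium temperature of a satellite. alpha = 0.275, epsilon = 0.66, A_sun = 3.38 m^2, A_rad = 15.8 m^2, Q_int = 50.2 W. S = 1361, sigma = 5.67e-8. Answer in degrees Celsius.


Numerator = alpha*S*A_sun + Q_int = 0.275*1361*3.38 + 50.2 = 1315.2495 W
Denominator = eps*sigma*A_rad = 0.66*5.67e-8*15.8 = 5.912676e-07 W/K^4
T^4 = 2.2244573e+09 K^4
T = 217.1731 K = -55.9769 C

-55.9769 degrees Celsius


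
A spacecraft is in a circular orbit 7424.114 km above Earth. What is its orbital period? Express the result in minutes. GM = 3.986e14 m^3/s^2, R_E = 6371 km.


r = 13795.1140 km = 1.3795114e+07 m
T = 2*pi*sqrt(r^3/mu) = 2*pi*sqrt(2.6252815e+21 / 3.986e14)
T = 16124.9792 s = 268.7497 min

268.7497 minutes


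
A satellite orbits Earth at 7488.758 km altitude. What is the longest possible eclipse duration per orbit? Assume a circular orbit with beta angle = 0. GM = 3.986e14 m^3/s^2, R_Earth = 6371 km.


r = 13859.7580 km
T = 270.6409 min
Eclipse fraction = arcsin(R_E/r)/pi = arcsin(6371.0000/13859.7580)/pi
= arcsin(0.4596761)/pi = 0.1520345
Eclipse duration = 0.1520345 * 270.6409 = 41.1468 min

41.1468 minutes


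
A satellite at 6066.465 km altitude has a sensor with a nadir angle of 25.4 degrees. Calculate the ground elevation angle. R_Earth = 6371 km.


r = R_E + alt = 12437.4650 km
Law of sines in the satellite / Earth-center / ground-point triangle:
  sin(nadir)/R_E = sin(90 + el)/r  =>  cos(el) = (r/R_E)*sin(nadir)
cos(el) = (12437.4650 / 6371.0000) * sin(25.4 deg) = 0.8373671
el = arccos(0.8373671) = 33.1369 deg
(Earth-central angle = 90 - nadir - el = 31.4631 deg)

33.1369 degrees


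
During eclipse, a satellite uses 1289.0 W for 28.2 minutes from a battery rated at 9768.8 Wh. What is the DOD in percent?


E_used = P * t / 60 = 1289.0 * 28.2 / 60 = 605.8300 Wh
DOD = E_used / E_total * 100 = 605.8300 / 9768.8 * 100
DOD = 6.2017 %

6.2017 %


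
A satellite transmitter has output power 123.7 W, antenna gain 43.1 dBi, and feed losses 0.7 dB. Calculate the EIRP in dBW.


Pt = 123.7 W = 20.9237 dBW
EIRP = Pt_dBW + Gt - losses = 20.9237 + 43.1 - 0.7 = 63.3237 dBW

63.3237 dBW


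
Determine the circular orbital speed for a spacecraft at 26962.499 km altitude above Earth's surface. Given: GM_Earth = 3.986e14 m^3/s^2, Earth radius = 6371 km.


r = R_E + alt = 6371.0 + 26962.499 = 33333.4990 km = 3.3333499e+07 m
v = sqrt(mu/r) = sqrt(3.986e14 / 3.3333499e+07) = 3458.0255 m/s = 3.4580 km/s

3.4580 km/s


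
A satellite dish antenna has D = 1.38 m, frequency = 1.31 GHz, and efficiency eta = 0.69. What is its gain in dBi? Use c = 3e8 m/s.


lambda = c/f = 3e8 / 1.31e+09 = 0.2290076 m
G = eta*(pi*D/lambda)^2 = 0.69*(pi*1.38/0.2290076)^2
G = 247.2903 (linear)
G = 10*log10(247.2903) = 23.9321 dBi

23.9321 dBi


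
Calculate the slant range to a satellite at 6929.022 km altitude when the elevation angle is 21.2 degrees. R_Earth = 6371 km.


h = 6929.022 km, el = 21.2 deg
d = -R_E*sin(el) + sqrt((R_E*sin(el))^2 + 2*R_E*h + h^2)
d = -6371.0000*sin(0.3700098) + sqrt((6371.0000*0.3616246)^2 + 2*6371.0000*6929.022 + 6929.022^2)
d = 9596.0456 km

9596.0456 km


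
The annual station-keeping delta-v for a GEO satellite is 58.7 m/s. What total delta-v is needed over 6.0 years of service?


dV = rate * years = 58.7 * 6.0
dV = 352.2000 m/s

352.2000 m/s


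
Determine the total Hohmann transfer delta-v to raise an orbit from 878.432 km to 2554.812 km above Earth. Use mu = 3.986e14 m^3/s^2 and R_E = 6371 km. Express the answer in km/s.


r1 = 7249.4320 km = 7.249432e+06 m
r2 = 8925.8120 km = 8.925812e+06 m
dv1 = sqrt(mu/r1)*(sqrt(2*r2/(r1+r2)) - 1) = 374.7741 m/s
dv2 = sqrt(mu/r2)*(1 - sqrt(2*r1/(r1+r2))) = 355.7568 m/s
total dv = |dv1| + |dv2| = 374.7741 + 355.7568 = 730.5309 m/s = 0.7305309 km/s

0.7305 km/s
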